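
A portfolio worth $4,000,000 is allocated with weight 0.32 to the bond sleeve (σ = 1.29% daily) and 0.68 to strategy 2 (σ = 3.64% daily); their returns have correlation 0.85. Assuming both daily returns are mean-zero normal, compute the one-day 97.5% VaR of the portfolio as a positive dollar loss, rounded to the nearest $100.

$222,200

σ_p² = 0.32²·1.29² + 0.68²·3.64² + 2·0.85·0.32·0.68·1.29·3.64 = 8.0340 (%²).
σ_p = √8.0340 = 2.834%.
At 97.5%, z = 1.960.
VaR = 1.960 × 2.834% = 5.555%; on $4,000,000 that is $222,200.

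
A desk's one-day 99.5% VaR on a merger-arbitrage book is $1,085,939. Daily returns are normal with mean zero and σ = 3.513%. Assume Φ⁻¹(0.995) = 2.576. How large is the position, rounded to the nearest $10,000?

VaR as a fraction of value: z·σ = 2.576 × 3.513% = 9.04949%.
Position = $1,085,939 / 0.0904949 = $12,000,005.

$12,000,000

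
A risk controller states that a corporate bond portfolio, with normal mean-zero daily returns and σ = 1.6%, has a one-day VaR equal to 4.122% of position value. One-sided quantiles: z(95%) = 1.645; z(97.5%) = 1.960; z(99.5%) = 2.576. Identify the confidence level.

99.5%

Implied z = VaR/σ = 4.122 / 1.6 = 2.576.
This matches z(99.5%) = 2.576.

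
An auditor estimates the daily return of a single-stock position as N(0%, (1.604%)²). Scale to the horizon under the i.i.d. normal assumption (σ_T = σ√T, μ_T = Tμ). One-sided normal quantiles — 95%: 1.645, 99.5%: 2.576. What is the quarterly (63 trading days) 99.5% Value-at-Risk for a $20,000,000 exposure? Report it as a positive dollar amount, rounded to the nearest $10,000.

σ_{63d} = 1.604% × √63 = 12.731%.
VaR = 2.576 × 12.731% = 32.795%.
On $20,000,000: 0.32795 × $20,000,000 = $6,559,000.

$6,560,000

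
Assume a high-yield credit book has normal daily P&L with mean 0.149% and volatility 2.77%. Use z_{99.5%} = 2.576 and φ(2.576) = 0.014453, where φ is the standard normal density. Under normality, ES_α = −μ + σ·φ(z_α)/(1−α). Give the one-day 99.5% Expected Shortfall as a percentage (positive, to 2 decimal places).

7.86%

Tail multiplier: φ(z)/(1−α) = 0.014453 / 0.005 = 2.891.
ES = −(0.149%) + 2.77% × 2.891 = 7.859%.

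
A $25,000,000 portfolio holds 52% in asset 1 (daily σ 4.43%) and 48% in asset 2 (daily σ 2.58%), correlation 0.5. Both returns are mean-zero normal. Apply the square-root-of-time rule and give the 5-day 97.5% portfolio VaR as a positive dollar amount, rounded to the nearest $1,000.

σ_p = √(0.52²·4.43² + 0.48²·2.58² + 2·0.5·0.52·0.48·4.43·2.58) = 3.113%.
σ_{5d} = 3.113% × √5 = 6.961%.
z(97.5%) = 1.960.
VaR = 1.960 × 6.961% = 13.644%; on $25,000,000 that is $3,411,000.

$3,411,000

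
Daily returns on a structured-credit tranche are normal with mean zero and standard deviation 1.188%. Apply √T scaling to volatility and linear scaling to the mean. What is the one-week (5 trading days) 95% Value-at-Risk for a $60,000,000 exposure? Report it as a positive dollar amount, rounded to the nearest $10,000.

$2,620,000

At 95%, z = 1.645.
σ_{5d} = 1.188% × √5 = 2.656%.
VaR = 1.645 × 2.656% = 4.369%.
On $60,000,000: 0.04369 × $60,000,000 = $2,621,400.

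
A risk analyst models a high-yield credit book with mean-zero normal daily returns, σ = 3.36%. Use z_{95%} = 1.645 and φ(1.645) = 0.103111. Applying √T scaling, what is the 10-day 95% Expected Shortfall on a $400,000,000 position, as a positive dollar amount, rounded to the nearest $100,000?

σ_{10d} = 3.36% × √10 = 10.625%.
ES multiplier = φ(z)/(1−α) = 0.103111/0.05 = 2.062.
ES = 10.625% × 2.062 = 21.909%; on $400,000,000: $87,636,000.

$87,600,000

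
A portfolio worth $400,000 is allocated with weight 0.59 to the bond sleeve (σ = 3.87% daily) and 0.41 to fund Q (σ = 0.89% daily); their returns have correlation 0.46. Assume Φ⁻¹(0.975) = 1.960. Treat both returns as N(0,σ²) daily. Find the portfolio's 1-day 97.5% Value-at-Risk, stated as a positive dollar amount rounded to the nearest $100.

$19,400

σ_p² = 0.59²·3.87² + 0.41²·0.89² + 2·0.46·0.59·0.41·3.87·0.89 = 6.1131 (%²).
σ_p = √6.1131 = 2.472%.
VaR = 1.960 × 2.472% = 4.845%; on $400,000 that is $19,380.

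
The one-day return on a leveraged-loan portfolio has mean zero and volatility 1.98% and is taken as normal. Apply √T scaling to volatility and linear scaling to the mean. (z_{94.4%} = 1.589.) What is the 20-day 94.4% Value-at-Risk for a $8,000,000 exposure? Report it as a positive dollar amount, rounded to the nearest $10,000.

$1,130,000

σ_{20d} = 1.98% × √20 = 8.855%.
VaR = 1.589 × 8.855% = 14.071%.
On $8,000,000: 0.14071 × $8,000,000 = $1,125,680.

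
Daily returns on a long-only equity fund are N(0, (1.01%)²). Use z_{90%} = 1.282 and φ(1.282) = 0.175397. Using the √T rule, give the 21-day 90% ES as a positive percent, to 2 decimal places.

σ_{21d} = 1.01% × √21 = 4.628%.
ES multiplier = φ(z)/(1−α) = 0.175397/0.1 = 1.754.
ES = 4.628% × 1.754 = 8.118%.

8.12%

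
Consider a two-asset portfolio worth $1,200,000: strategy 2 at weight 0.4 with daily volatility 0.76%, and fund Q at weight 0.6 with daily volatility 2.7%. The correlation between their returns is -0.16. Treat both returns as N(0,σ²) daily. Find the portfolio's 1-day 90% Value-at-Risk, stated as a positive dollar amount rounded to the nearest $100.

σ_p² = 0.4²·0.76² + 0.6²·2.7² + 2·-0.16·0.4·0.6·0.76·2.7 = 2.5592 (%²).
σ_p = √2.5592 = 1.600%.
At 90%, z = 1.282.
VaR = 1.282 × 1.600% = 2.051%; on $1,200,000 that is $24,612.

$24,600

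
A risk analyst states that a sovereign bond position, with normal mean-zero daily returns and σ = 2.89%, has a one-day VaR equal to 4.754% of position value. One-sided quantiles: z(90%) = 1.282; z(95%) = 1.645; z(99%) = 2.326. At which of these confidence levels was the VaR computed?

Implied z = VaR/σ = 4.754 / 2.89 = 1.645.
This matches z(95%) = 1.645.

95%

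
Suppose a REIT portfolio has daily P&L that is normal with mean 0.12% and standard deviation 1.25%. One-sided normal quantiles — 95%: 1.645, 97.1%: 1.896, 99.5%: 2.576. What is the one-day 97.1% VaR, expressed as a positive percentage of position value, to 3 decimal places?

2.250%

VaR = −μ + z·σ = −(0.12%) + 1.896 × 1.25% = 2.250%.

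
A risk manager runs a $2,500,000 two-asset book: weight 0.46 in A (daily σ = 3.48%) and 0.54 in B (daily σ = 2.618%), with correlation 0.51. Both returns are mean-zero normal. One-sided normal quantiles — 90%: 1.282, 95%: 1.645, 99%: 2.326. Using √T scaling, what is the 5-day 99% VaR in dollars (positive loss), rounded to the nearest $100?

σ_p = √(0.46²·3.48² + 0.54²·2.618² + 2·0.51·0.46·0.54·3.48·2.618) = 2.621%.
σ_{5d} = 2.621% × √5 = 5.861%.
VaR = 2.326 × 5.861% = 13.633%; on $2,500,000 that is $340,825.

$340,800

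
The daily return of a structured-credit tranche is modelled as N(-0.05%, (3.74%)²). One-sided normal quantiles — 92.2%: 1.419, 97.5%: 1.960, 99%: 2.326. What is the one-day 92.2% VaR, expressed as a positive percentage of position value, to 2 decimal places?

VaR = −μ + z·σ = −(-0.05%) + 1.419 × 3.74% = 5.357%.

5.36%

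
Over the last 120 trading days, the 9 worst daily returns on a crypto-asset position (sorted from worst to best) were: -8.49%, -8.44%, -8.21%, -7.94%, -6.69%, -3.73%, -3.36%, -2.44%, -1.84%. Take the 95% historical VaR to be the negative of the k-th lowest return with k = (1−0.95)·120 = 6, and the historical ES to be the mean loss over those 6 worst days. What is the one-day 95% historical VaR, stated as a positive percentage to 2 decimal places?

3.73%

k = 6; the 6th lowest return is -3.73%, so VaR = 3.73%.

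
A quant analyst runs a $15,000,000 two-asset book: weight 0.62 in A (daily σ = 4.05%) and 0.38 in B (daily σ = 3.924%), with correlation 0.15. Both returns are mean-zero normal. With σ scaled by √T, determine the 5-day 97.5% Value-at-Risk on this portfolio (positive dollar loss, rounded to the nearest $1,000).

σ_p = √(0.62²·4.05² + 0.38²·3.924² + 2·0.15·0.62·0.38·4.05·3.924) = 3.107%.
σ_{5d} = 3.107% × √5 = 6.947%.
z(97.5%) = 1.960.
VaR = 1.960 × 6.947% = 13.616%; on $15,000,000 that is $2,042,400.

$2,042,000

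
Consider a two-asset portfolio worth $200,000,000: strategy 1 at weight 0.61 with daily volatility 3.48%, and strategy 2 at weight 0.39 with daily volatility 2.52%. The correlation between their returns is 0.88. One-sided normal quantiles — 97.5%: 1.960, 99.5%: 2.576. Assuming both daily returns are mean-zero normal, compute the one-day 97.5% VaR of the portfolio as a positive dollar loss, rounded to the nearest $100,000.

σ_p² = 0.61²·3.48² + 0.39²·2.52² + 2·0.88·0.61·0.39·3.48·2.52 = 9.1440 (%²).
σ_p = √9.1440 = 3.024%.
VaR = 1.960 × 3.024% = 5.927%; on $200,000,000 that is $11,854,000.

$11,900,000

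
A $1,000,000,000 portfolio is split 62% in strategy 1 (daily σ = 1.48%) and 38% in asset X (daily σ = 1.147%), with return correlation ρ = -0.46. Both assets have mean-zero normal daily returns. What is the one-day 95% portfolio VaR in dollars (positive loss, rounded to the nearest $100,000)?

σ_p² = 0.62²·1.48² + 0.38²·1.147² + 2·-0.46·0.62·0.38·1.48·1.147 = 0.6640 (%²).
σ_p = √0.6640 = 0.815%.
At 95%, z = 1.645.
VaR = 1.645 × 0.815% = 1.341%; on $1,000,000,000 that is $13,410,000.

$13,400,000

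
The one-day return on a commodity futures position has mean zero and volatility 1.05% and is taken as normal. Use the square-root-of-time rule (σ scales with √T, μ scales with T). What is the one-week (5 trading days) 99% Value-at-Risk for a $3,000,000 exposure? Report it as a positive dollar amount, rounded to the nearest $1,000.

At 99%, z = 2.326.
σ_{5d} = 1.05% × √5 = 2.348%.
VaR = 2.326 × 2.348% = 5.461%.
On $3,000,000: 0.05461 × $3,000,000 = $163,830.

$164,000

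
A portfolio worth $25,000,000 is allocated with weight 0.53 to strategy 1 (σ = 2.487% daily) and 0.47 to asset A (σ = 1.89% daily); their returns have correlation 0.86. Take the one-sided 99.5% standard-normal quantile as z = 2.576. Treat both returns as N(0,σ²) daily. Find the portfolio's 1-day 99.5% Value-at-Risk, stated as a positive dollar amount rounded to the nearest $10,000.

$1,370,000

σ_p² = 0.53²·2.487² + 0.47²·1.89² + 2·0.86·0.53·0.47·2.487·1.89 = 4.5404 (%²).
σ_p = √4.5404 = 2.131%.
VaR = 2.576 × 2.131% = 5.489%; on $25,000,000 that is $1,372,250.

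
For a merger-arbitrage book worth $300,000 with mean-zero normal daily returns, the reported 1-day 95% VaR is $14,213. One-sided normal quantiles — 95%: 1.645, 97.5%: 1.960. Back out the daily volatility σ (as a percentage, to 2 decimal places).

VaR as a fraction: $14,213 / $300,000 = 4.738%.
σ = VaR / z = 4.738% / 1.645 = 2.880%.

2.88%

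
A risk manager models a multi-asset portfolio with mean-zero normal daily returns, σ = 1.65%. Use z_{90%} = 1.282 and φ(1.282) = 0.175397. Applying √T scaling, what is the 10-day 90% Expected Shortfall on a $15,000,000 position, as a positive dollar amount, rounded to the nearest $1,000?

σ_{10d} = 1.65% × √10 = 5.218%.
ES multiplier = φ(z)/(1−α) = 0.175397/0.1 = 1.754.
ES = 5.218% × 1.754 = 9.152%; on $15,000,000: $1,372,800.

$1,373,000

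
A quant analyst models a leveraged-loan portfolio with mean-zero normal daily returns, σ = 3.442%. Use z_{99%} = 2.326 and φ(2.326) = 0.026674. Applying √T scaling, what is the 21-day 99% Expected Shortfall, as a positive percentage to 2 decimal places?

42.07%

σ_{21d} = 3.442% × √21 = 15.773%.
ES multiplier = φ(z)/(1−α) = 0.026674/0.01 = 2.667.
ES = 15.773% × 2.667 = 42.067%.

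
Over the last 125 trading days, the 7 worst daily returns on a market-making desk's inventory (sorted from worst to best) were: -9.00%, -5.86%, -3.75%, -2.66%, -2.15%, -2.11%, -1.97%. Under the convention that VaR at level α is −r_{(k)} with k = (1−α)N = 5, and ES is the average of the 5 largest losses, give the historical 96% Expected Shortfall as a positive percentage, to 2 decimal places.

The 5 worst returns sum to -23.42%.
ES = −(-23.42%) / 5 = 4.684% ≈ 4.68%.

4.68%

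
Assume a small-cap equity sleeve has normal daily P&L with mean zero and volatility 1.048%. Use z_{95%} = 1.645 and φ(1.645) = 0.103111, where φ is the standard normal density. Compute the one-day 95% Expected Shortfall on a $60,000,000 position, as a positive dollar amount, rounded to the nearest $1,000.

$1,297,000

Tail multiplier: φ(z)/(1−α) = 0.103111 / 0.05 = 2.062.
ES = 1.048% × 2.062 = 2.161%.
On $60,000,000: 0.02161 × $60,000,000 = $1,296,600.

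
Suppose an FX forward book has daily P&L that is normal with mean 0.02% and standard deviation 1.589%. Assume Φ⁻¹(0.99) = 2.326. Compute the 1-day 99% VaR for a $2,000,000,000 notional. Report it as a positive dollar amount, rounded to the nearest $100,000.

VaR = −μ + z·σ = −(0.02%) + 2.326 × 1.589% = 3.676%.
On $2,000,000,000: 0.03676 × $2,000,000,000 = $73,520,000.

$73,500,000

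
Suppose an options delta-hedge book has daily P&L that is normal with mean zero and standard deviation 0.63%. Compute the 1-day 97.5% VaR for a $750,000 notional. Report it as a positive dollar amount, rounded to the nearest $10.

At 97.5% one-sided, z = 1.960.
VaR = z·σ = 1.960 × 0.63% = 1.235%.
On $750,000: 0.01235 × $750,000 = $9,263.

$9,260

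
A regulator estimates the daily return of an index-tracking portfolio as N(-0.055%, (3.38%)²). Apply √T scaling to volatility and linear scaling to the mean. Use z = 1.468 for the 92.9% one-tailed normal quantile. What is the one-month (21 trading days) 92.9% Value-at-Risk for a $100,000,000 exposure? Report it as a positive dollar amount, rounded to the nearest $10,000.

σ_{21d} = 3.38% × √21 = 15.489%; μ_{21d} = 21 × -0.055% = -1.155%.
VaR = −(-1.155%) + 1.468 × 15.489% = 23.893%.
On $100,000,000: 0.23893 × $100,000,000 = $23,893,000.

$23,890,000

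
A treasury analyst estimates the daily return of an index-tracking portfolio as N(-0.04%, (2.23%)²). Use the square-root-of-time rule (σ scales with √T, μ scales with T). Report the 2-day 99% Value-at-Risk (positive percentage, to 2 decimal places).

7.42%

At 99%, z = 2.326.
σ_{2d} = 2.23% × √2 = 3.154%; μ_{2d} = 2 × -0.04% = -0.080%.
VaR = −(-0.080%) + 2.326 × 3.154% = 7.416%.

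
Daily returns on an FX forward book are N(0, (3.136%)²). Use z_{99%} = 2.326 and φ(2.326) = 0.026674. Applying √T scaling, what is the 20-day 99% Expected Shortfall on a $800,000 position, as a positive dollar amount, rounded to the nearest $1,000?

σ_{20d} = 3.136% × √20 = 14.025%.
ES multiplier = φ(z)/(1−α) = 0.026674/0.01 = 2.667.
ES = 14.025% × 2.667 = 37.405%; on $800,000: $299,240.

$299,000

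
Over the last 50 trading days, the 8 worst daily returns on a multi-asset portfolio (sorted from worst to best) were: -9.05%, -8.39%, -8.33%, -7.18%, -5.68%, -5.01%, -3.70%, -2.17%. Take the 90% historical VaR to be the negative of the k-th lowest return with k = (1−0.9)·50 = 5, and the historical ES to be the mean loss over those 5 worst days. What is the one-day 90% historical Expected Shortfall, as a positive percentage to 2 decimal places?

7.73%

The 5 worst returns sum to -38.63%.
ES = −(-38.63%) / 5 = 7.726% ≈ 7.73%.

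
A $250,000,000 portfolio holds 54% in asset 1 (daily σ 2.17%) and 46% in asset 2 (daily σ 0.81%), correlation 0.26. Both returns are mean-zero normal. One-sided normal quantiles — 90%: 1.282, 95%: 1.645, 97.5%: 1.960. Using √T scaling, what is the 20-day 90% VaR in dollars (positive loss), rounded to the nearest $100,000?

$18,900,000

σ_p = √(0.54²·2.17² + 0.46²·0.81² + 2·0.26·0.54·0.46·2.17·0.81) = 1.319%.
σ_{20d} = 1.319% × √20 = 5.899%.
VaR = 1.282 × 5.899% = 7.563%; on $250,000,000 that is $18,907,500.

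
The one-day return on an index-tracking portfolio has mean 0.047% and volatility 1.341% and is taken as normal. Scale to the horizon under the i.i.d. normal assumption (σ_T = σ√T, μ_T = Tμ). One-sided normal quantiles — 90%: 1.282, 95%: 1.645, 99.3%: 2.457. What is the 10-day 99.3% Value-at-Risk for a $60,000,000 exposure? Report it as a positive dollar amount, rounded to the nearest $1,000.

$5,970,000

σ_{10d} = 1.341% × √10 = 4.241%; μ_{10d} = 10 × 0.047% = 0.470%.
VaR = −(0.470%) + 2.457 × 4.241% = 9.950%.
On $60,000,000: 0.09950 × $60,000,000 = $5,970,000.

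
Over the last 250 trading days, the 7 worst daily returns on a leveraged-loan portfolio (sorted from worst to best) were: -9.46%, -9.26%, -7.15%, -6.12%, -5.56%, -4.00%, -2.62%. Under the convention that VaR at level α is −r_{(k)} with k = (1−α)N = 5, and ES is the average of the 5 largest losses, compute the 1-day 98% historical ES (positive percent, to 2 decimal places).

7.51%

The 5 worst returns sum to -37.55%.
ES = −(-37.55%) / 5 = 7.51%.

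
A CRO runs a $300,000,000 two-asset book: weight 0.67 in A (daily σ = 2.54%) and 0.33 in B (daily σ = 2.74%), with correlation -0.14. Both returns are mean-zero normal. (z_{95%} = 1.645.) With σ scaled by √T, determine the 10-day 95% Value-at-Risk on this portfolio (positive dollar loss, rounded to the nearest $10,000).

σ_p = √(0.67²·2.54² + 0.33²·2.74² + 2·-0.14·0.67·0.33·2.54·2.74) = 1.812%.
σ_{10d} = 1.812% × √10 = 5.730%.
VaR = 1.645 × 5.730% = 9.426%; on $300,000,000 that is $28,278,000.

$28,280,000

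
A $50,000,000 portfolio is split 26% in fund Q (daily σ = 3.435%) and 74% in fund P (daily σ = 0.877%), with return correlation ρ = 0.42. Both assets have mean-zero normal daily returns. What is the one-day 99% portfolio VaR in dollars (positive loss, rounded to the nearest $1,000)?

σ_p² = 0.26²·3.435² + 0.74²·0.877² + 2·0.42·0.26·0.74·3.435·0.877 = 1.7057 (%²).
σ_p = √1.7057 = 1.306%.
At 99%, z = 2.326.
VaR = 2.326 × 1.306% = 3.038%; on $50,000,000 that is $1,519,000.

$1,519,000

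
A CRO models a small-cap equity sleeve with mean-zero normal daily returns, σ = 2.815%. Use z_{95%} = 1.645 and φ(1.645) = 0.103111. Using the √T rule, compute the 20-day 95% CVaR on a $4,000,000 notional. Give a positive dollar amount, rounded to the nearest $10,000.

σ_{20d} = 2.815% × √20 = 12.589%.
ES multiplier = φ(z)/(1−α) = 0.103111/0.05 = 2.062.
ES = 12.589% × 2.062 = 25.959%; on $4,000,000: $1,038,360.

$1,040,000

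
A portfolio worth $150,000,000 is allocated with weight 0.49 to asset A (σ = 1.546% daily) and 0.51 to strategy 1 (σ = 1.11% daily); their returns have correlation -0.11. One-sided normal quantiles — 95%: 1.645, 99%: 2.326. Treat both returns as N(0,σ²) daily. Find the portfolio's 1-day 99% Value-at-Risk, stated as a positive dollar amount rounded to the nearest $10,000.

$3,120,000

σ_p² = 0.49²·1.546² + 0.51²·1.11² + 2·-0.11·0.49·0.51·1.546·1.11 = 0.8000 (%²).
σ_p = √0.8000 = 0.894%.
VaR = 2.326 × 0.894% = 2.079%; on $150,000,000 that is $3,118,500.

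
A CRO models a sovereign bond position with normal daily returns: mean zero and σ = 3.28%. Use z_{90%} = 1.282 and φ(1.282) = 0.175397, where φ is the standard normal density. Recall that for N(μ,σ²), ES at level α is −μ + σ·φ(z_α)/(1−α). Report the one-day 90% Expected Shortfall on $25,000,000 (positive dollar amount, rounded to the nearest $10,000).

Tail multiplier: φ(z)/(1−α) = 0.175397 / 0.1 = 1.754.
ES = 3.28% × 1.754 = 5.753%.
On $25,000,000: 0.05753 × $25,000,000 = $1,438,250.

$1,440,000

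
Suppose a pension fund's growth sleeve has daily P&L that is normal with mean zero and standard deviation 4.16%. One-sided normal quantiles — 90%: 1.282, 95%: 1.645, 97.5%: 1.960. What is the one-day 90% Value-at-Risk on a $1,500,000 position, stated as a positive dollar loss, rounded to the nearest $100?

$80,000

VaR = z·σ = 1.282 × 4.16% = 5.333%.
On $1,500,000: 0.05333 × $1,500,000 = $79,995.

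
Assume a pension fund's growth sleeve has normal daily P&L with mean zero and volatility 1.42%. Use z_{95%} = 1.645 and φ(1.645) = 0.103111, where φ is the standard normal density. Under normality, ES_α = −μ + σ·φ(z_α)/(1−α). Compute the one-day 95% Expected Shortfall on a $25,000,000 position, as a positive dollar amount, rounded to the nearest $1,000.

Tail multiplier: φ(z)/(1−α) = 0.103111 / 0.05 = 2.062.
ES = 1.42% × 2.062 = 2.928%.
On $25,000,000: 0.02928 × $25,000,000 = $732,000.

$732,000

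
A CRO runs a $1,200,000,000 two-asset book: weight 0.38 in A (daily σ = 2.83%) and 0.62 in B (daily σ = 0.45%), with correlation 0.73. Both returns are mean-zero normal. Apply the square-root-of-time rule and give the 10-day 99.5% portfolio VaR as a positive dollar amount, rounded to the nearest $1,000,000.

$126,000,000

σ_p = √(0.38²·2.83² + 0.62²·0.45² + 2·0.73·0.38·0.62·2.83·0.45) = 1.293%.
σ_{10d} = 1.293% × √10 = 4.089%.
z(99.5%) = 2.576.
VaR = 2.576 × 4.089% = 10.533%; on $1,200,000,000 that is $126,396,000.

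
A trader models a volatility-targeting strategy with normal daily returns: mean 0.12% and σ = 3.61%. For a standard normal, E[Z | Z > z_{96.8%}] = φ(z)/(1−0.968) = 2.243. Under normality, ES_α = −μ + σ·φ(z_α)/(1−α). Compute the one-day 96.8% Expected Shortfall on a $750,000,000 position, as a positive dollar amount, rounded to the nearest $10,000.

ES = −(0.12%) + 3.61% × 2.243 = 7.977%.
On $750,000,000: 0.07977 × $750,000,000 = $59,827,500.

$59,830,000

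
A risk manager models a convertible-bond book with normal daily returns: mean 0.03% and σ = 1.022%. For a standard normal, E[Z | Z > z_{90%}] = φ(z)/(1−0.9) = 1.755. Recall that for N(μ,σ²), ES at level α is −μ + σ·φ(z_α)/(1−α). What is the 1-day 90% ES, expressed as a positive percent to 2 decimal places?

1.76%

ES = −(0.03%) + 1.022% × 1.755 = 1.764%.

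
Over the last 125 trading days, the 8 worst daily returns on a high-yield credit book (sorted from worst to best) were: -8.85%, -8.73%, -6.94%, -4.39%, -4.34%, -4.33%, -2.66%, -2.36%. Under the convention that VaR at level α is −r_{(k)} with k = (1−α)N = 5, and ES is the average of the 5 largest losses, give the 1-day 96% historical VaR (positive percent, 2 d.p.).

4.34%

k = 5; the 5th lowest return is -4.34%, so VaR = 4.34%.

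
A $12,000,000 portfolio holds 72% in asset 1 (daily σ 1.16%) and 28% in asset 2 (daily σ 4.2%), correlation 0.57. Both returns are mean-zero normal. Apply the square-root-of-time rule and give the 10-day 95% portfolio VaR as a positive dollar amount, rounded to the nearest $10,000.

σ_p = √(0.72²·1.16² + 0.28²·4.2² + 2·0.57·0.72·0.28·1.16·4.2) = 1.789%.
σ_{10d} = 1.789% × √10 = 5.657%.
z(95%) = 1.645.
VaR = 1.645 × 5.657% = 9.306%; on $12,000,000 that is $1,116,720.

$1,120,000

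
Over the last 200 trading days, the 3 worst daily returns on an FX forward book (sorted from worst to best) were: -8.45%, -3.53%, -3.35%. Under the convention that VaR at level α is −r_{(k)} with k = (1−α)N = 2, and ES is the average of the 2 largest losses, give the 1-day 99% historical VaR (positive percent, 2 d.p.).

k = 2; the 2nd lowest return is -3.53%, so VaR = 3.53%.

3.53%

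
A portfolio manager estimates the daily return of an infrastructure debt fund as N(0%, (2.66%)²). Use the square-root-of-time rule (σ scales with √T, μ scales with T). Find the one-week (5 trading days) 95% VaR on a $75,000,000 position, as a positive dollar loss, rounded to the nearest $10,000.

At 95%, z = 1.645.
σ_{5d} = 2.66% × √5 = 5.948%.
VaR = 1.645 × 5.948% = 9.784%.
On $75,000,000: 0.09784 × $75,000,000 = $7,338,000.

$7,340,000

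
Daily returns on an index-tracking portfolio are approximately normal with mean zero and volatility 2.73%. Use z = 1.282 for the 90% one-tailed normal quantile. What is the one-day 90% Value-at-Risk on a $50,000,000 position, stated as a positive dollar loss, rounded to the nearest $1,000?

$1,750,000

VaR = z·σ = 1.282 × 2.73% = 3.500%.
On $50,000,000: 0.03500 × $50,000,000 = $1,750,000.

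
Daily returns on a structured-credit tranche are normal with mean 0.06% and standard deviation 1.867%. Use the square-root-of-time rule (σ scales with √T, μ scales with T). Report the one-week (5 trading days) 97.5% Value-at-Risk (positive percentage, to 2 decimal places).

7.88%

At 97.5%, z = 1.960.
σ_{5d} = 1.867% × √5 = 4.175%; μ_{5d} = 5 × 0.06% = 0.300%.
VaR = −(0.300%) + 1.960 × 4.175% = 7.883%.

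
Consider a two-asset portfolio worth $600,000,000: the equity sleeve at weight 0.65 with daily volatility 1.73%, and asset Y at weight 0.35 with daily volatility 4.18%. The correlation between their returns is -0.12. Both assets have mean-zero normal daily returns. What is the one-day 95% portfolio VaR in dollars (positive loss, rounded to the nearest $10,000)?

σ_p² = 0.65²·1.73² + 0.35²·4.18² + 2·-0.12·0.65·0.35·1.73·4.18 = 3.0100 (%²).
σ_p = √3.0100 = 1.735%.
At 95%, z = 1.645.
VaR = 1.645 × 1.735% = 2.854%; on $600,000,000 that is $17,124,000.

$17,120,000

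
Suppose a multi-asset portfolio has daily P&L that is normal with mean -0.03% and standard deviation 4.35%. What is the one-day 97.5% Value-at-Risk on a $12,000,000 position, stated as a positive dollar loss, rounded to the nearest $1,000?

At 97.5% one-sided, z = 1.960.
VaR = −μ + z·σ = −(-0.03%) + 1.960 × 4.35% = 8.556%.
On $12,000,000: 0.08556 × $12,000,000 = $1,026,720.

$1,027,000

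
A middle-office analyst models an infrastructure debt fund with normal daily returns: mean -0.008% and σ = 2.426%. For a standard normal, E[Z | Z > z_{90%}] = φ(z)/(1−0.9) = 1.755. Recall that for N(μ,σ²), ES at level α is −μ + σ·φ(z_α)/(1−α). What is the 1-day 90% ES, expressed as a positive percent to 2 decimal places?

ES = −(-0.008%) + 2.426% × 1.755 = 4.266%.

4.27%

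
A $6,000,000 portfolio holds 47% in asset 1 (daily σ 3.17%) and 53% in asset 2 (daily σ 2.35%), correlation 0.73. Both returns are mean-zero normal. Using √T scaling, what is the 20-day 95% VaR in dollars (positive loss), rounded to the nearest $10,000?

σ_p = √(0.47²·3.17² + 0.53²·2.35² + 2·0.73·0.47·0.53·3.17·2.35) = 2.546%.
σ_{20d} = 2.546% × √20 = 11.386%.
z(95%) = 1.645.
VaR = 1.645 × 11.386% = 18.730%; on $6,000,000 that is $1,123,800.

$1,120,000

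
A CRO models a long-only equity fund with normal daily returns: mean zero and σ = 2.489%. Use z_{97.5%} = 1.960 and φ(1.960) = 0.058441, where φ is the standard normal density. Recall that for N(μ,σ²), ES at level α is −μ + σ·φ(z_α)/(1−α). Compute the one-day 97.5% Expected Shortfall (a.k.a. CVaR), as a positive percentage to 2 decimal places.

5.82%

Tail multiplier: φ(z)/(1−α) = 0.058441 / 0.025 = 2.338.
ES = 2.489% × 2.338 = 5.819%.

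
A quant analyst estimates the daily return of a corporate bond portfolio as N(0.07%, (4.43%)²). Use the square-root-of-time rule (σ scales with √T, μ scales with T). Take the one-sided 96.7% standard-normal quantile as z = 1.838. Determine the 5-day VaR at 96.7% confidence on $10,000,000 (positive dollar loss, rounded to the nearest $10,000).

σ_{5d} = 4.43% × √5 = 9.906%; μ_{5d} = 5 × 0.07% = 0.350%.
VaR = −(0.350%) + 1.838 × 9.906% = 17.857%.
On $10,000,000: 0.17857 × $10,000,000 = $1,785,700.

$1,790,000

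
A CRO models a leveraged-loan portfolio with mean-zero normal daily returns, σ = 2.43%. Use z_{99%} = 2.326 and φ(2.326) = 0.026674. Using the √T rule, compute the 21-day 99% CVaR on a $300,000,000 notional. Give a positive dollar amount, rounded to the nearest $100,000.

$89,100,000

σ_{21d} = 2.43% × √21 = 11.136%.
ES multiplier = φ(z)/(1−α) = 0.026674/0.01 = 2.667.
ES = 11.136% × 2.667 = 29.700%; on $300,000,000: $89,100,000.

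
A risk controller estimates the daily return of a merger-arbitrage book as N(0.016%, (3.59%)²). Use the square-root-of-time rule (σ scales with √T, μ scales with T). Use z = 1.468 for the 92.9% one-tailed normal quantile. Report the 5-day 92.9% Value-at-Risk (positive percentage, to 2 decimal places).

σ_{5d} = 3.59% × √5 = 8.027%; μ_{5d} = 5 × 0.016% = 0.080%.
VaR = −(0.080%) + 1.468 × 8.027% = 11.704%.

11.70%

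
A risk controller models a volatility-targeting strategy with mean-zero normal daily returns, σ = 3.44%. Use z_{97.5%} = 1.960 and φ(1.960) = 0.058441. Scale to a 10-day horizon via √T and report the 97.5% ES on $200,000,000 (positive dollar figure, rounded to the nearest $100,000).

σ_{10d} = 3.44% × √10 = 10.878%.
ES multiplier = φ(z)/(1−α) = 0.058441/0.025 = 2.338.
ES = 10.878% × 2.338 = 25.433%; on $200,000,000: $50,866,000.

$50,900,000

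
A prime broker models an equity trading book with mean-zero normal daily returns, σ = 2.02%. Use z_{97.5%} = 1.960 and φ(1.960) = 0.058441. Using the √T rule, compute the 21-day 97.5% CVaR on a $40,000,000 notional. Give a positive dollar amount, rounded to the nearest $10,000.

σ_{21d} = 2.02% × √21 = 9.257%.
ES multiplier = φ(z)/(1−α) = 0.058441/0.025 = 2.338.
ES = 9.257% × 2.338 = 21.643%; on $40,000,000: $8,657,200.

$8,660,000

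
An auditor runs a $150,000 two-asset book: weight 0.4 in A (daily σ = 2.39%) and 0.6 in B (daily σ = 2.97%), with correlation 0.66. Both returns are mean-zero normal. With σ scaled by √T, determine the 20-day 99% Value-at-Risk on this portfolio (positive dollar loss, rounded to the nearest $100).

$39,300

σ_p = √(0.4²·2.39² + 0.6²·2.97² + 2·0.66·0.4·0.6·2.39·2.97) = 2.518%.
σ_{20d} = 2.518% × √20 = 11.261%.
z(99%) = 2.326.
VaR = 2.326 × 11.261% = 26.193%; on $150,000 that is $39,290.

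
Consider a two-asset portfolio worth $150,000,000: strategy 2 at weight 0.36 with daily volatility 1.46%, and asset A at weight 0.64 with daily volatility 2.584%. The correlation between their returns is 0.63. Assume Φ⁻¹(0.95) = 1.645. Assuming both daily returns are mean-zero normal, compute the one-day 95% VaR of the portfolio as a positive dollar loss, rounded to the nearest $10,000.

$5,000,000

σ_p² = 0.36²·1.46² + 0.64²·2.584² + 2·0.63·0.36·0.64·1.46·2.584 = 4.1064 (%²).
σ_p = √4.1064 = 2.026%.
VaR = 1.645 × 2.026% = 3.333%; on $150,000,000 that is $4,999,500.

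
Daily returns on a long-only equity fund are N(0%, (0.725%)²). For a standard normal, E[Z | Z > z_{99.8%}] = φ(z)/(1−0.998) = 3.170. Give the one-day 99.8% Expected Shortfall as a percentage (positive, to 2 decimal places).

2.30%

ES = 0.725% × 3.170 = 2.298%.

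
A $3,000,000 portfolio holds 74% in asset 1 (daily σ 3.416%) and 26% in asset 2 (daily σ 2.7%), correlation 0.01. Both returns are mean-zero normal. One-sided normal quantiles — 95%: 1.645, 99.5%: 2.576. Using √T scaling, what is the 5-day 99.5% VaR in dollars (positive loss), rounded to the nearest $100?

$454,500

σ_p = √(0.74²·3.416² + 0.26²·2.7² + 2·0.01·0.74·0.26·3.416·2.7) = 2.630%.
σ_{5d} = 2.630% × √5 = 5.881%.
VaR = 2.576 × 5.881% = 15.149%; on $3,000,000 that is $454,470.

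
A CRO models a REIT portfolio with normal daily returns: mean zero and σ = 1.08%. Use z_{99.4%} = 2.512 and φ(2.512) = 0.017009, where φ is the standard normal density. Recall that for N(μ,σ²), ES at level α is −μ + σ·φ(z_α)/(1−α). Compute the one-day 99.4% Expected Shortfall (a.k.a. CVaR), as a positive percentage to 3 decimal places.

3.062%

Tail multiplier: φ(z)/(1−α) = 0.017009 / 0.006 = 2.835.
ES = 1.08% × 2.835 = 3.062%.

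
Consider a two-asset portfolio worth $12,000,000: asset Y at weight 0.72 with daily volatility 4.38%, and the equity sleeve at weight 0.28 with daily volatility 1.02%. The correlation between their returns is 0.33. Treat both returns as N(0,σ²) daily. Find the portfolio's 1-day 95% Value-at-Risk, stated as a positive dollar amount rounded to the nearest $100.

σ_p² = 0.72²·4.38² + 0.28²·1.02² + 2·0.33·0.72·0.28·4.38·1.02 = 10.6212 (%²).
σ_p = √10.6212 = 3.259%.
At 95%, z = 1.645.
VaR = 1.645 × 3.259% = 5.361%; on $12,000,000 that is $643,320.

$643,300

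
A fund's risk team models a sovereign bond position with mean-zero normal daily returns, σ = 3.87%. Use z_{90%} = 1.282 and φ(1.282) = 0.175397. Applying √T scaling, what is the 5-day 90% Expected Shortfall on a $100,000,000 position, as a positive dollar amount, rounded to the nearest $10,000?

$15,180,000

σ_{5d} = 3.87% × √5 = 8.654%.
ES multiplier = φ(z)/(1−α) = 0.175397/0.1 = 1.754.
ES = 8.654% × 1.754 = 15.179%; on $100,000,000: $15,179,000.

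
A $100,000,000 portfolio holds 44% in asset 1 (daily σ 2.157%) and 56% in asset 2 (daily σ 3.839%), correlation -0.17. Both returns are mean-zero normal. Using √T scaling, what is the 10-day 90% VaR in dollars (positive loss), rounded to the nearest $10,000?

$8,910,000

σ_p = √(0.44²·2.157² + 0.56²·3.839² + 2·-0.17·0.44·0.56·2.157·3.839) = 2.197%.
σ_{10d} = 2.197% × √10 = 6.948%.
z(90%) = 1.282.
VaR = 1.282 × 6.948% = 8.907%; on $100,000,000 that is $8,907,000.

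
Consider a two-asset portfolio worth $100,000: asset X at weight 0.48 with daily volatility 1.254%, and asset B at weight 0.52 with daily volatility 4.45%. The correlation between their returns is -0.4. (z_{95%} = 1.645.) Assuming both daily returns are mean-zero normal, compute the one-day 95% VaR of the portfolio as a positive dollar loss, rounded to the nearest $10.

σ_p² = 0.48²·1.254² + 0.52²·4.45² + 2·-0.4·0.48·0.52·1.254·4.45 = 4.6026 (%²).
σ_p = √4.6026 = 2.145%.
VaR = 1.645 × 2.145% = 3.529%; on $100,000 that is $3,529.

$3,530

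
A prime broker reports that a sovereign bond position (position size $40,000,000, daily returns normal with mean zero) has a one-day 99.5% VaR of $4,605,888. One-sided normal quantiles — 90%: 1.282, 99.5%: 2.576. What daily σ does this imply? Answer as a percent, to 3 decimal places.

4.470%

VaR as a fraction: $4,605,888 / $40,000,000 = 11.515%.
σ = VaR / z = 11.515% / 2.576 = 4.470%.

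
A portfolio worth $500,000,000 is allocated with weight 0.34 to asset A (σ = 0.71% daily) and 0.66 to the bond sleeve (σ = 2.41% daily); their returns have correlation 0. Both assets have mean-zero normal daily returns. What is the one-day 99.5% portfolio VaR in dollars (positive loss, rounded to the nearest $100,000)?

$20,700,000

σ_p² = 0.34²·0.71² + 0.66²·2.41² + 2·0·0.34·0.66·0.71·2.41 = 2.5883 (%²).
σ_p = √2.5883 = 1.609%.
At 99.5%, z = 2.576.
VaR = 2.576 × 1.609% = 4.145%; on $500,000,000 that is $20,725,000.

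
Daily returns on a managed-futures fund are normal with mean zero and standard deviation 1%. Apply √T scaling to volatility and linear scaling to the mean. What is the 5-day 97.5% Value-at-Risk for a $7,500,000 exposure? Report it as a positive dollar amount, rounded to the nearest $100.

At 97.5%, z = 1.960.
σ_{5d} = 1% × √5 = 2.236%.
VaR = 1.960 × 2.236% = 4.383%.
On $7,500,000: 0.04383 × $7,500,000 = $328,725.

$328,700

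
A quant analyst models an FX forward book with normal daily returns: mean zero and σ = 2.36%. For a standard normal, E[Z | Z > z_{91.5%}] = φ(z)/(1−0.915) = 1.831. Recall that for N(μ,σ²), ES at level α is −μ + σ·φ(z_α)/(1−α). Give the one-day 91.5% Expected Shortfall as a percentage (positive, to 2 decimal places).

ES = 2.36% × 1.831 = 4.321%.

4.32%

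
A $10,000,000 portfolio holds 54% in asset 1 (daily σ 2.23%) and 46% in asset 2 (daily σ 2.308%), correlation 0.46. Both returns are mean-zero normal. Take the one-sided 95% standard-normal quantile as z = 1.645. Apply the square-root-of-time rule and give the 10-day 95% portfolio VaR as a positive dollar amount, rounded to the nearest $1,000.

σ_p = √(0.54²·2.23² + 0.46²·2.308² + 2·0.46·0.54·0.46·2.23·2.308) = 1.937%.
σ_{10d} = 1.937% × √10 = 6.125%.
VaR = 1.645 × 6.125% = 10.076%; on $10,000,000 that is $1,007,600.

$1,008,000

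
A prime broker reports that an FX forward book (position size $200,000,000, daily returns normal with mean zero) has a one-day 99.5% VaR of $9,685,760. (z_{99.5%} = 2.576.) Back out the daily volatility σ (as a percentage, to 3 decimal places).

1.880%

VaR as a fraction: $9,685,760 / $200,000,000 = 4.843%.
σ = VaR / z = 4.843% / 2.576 = 1.880%.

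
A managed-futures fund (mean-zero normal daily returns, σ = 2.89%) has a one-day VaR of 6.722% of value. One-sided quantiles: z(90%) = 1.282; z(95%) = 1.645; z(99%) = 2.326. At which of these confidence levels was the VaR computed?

Implied z = VaR/σ = 6.722 / 2.89 = 2.326.
This matches z(99%) = 2.326.

99%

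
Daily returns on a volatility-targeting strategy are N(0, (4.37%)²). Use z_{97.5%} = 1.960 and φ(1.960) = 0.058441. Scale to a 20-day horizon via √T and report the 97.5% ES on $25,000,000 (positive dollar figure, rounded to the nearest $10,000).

σ_{20d} = 4.37% × √20 = 19.543%.
ES multiplier = φ(z)/(1−α) = 0.058441/0.025 = 2.338.
ES = 19.543% × 2.338 = 45.692%; on $25,000,000: $11,423,000.

$11,420,000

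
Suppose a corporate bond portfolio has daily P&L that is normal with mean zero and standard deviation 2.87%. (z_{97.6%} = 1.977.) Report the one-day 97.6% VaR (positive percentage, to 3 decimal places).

5.674%

VaR = z·σ = 1.977 × 2.87% = 5.674%.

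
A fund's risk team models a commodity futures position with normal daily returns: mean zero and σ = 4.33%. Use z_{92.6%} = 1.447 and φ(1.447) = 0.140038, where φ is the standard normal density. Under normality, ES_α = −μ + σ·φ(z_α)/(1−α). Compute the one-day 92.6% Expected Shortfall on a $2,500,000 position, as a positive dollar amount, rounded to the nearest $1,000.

Tail multiplier: φ(z)/(1−α) = 0.140038 / 0.074 = 1.892.
ES = 4.33% × 1.892 = 8.192%.
On $2,500,000: 0.08192 × $2,500,000 = $204,800.

$205,000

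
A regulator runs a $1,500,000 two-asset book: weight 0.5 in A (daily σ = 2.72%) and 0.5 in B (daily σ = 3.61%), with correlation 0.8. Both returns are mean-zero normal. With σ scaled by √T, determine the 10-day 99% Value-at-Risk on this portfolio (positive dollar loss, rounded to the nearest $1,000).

σ_p = √(0.5²·2.72² + 0.5²·3.61² + 2·0.8·0.5·0.5·2.72·3.61) = 3.006%.
σ_{10d} = 3.006% × √10 = 9.506%.
z(99%) = 2.326.
VaR = 2.326 × 9.506% = 22.111%; on $1,500,000 that is $331,665.

$332,000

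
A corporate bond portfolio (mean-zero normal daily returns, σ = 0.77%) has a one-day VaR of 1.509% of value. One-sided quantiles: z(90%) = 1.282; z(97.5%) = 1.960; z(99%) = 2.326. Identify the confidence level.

97.5%

Implied z = VaR/σ = 1.509 / 0.77 = 1.960.
This matches z(97.5%) = 1.960.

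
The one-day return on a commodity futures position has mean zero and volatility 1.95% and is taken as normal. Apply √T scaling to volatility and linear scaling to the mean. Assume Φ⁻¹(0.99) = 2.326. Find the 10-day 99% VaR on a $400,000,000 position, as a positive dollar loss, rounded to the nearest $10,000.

$57,370,000

σ_{10d} = 1.95% × √10 = 6.166%.
VaR = 2.326 × 6.166% = 14.342%.
On $400,000,000: 0.14342 × $400,000,000 = $57,368,000.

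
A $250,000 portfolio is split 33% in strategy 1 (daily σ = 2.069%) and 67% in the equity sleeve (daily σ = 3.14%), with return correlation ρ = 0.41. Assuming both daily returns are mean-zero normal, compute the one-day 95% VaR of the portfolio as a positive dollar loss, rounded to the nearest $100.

$10,100

σ_p² = 0.33²·2.069² + 0.67²·3.14² + 2·0.41·0.33·0.67·2.069·3.14 = 6.0700 (%²).
σ_p = √6.0700 = 2.464%.
At 95%, z = 1.645.
VaR = 1.645 × 2.464% = 4.053%; on $250,000 that is $10,132.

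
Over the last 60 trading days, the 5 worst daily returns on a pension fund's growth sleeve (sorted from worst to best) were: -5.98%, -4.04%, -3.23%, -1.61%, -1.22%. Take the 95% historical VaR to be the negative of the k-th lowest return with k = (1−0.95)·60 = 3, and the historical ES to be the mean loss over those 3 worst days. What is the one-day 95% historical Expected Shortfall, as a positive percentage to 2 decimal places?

The 3 worst returns sum to -13.25%.
ES = −(-13.25%) / 3 = 4.4166…% ≈ 4.42%.

4.42%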